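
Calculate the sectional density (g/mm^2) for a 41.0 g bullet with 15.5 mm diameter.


SD = m/d^2 = 41.0/15.5^2 = 0.1707 g/mm^2

0.1707 g/mm^2


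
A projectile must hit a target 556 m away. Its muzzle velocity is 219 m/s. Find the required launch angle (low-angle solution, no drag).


sin(2*theta) = R*g/v0^2 = 556*9.81/219^2 = 0.113725, theta = arcsin(0.113725)/2 = 3.265°

3.265 degrees


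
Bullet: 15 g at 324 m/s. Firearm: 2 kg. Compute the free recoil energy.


v_r = m_p*v_p/m_gun = 0.015*324/2 = 2.43 m/s, E_r = 0.5*m_gun*v_r^2 = 0.5*2*2.43^2 = 5.905 J

5.905 J


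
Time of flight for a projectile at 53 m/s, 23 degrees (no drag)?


T = 2*v0*sin(theta)/g = 2*53*sin(23°)/9.81 = 4.222 s

4.222 s


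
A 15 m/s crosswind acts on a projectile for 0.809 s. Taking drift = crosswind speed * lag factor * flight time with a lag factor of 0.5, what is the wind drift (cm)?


drift = v_wind * lag * t = 15 * 0.5 * 0.809 = 6.0675 m ≈ 606.8 cm

606.8 cm


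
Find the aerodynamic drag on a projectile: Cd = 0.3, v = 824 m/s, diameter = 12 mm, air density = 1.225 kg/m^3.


A = pi*(d/2)^2 = pi*(12/2000)^2 = 1.13097e-04 m^2
Fd = 0.5*Cd*rho*A*v^2 = 0.5*0.3*1.225*1.13097e-04*824^2 = 14.11 N

14.11 N


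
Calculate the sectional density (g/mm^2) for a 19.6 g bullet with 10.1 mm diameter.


SD = m/d^2 = 19.6/10.1^2 = 0.1921 g/mm^2

0.1921 g/mm^2


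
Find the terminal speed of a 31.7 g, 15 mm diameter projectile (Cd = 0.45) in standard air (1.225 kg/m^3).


A = pi*(d/2)^2 = pi*(15/2000)^2 = 1.76715e-04 m^2
vt = sqrt(2mg/(Cd*rho*A)) = sqrt(2*0.0317*9.81/(0.45 * 1.225 * 1.76715e-04)) = 79.9 m/s

79.9 m/s


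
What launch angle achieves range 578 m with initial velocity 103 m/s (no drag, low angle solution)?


sin(2*theta) = R*g/v0^2 = 578*9.81/103^2 = 0.534469, theta = arcsin(0.534469)/2 = 16.15°

16.15 degrees


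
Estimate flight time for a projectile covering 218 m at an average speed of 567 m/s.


t = d/v = 218/567 = 0.3845 s

0.3845 s


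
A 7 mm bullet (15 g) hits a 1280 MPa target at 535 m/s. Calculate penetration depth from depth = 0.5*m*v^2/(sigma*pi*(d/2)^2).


A = pi*(d/2)^2 = pi*(7/2)^2 = 38.4845 mm^2
E = 0.5*m*v^2 = 0.5*0.015*535^2 = 2146.69 J
depth = E/(sigma*A) = 2146.69 J / (1280 MPa * 38.4845 mm^2) = 2146.69/(1280 * 38.4845) m = 0.0435786 m ≈ 43.58 mm

43.58 mm


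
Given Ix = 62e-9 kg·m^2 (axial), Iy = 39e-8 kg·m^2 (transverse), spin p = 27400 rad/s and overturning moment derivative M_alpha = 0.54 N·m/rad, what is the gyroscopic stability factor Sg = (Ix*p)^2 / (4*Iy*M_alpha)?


Sg = Ix^2 * p^2 / (4 * Iy * M_alpha) = (62e-9)^2 * 27400^2 / (4 * 39e-8 * 0.54) = 3.426

3.426


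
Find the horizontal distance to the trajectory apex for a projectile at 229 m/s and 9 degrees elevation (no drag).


R = v0^2*sin(2*theta)/g = 229^2*sin(2*9°)/9.81 = 1651.9 m
apex_dist = R/2 = 1651.9/2 = 826 m

826 m


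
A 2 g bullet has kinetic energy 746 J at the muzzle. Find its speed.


v = sqrt(2*E/m) = sqrt(2*746/0.002) = 863.7 m/s

863.7 m/s


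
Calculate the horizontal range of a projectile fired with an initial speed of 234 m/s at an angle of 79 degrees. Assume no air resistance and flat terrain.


R = v0^2 * sin(2*theta) / g = 234^2 * sin(2*79°) / 9.81 = 2091 m

2091 m


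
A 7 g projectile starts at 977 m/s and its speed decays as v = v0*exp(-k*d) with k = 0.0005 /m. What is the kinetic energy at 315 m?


v = v0*exp(-k*d) = 977*exp(-0.0005*315) = 834.628 m/s
E = 0.5*m*v^2 = 0.5*0.007*834.628^2 = 2438 J

2438 J


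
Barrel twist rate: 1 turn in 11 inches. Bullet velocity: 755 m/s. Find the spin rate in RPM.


twist_m = 11*0.0254 = 0.2794 m
spin = v/twist = 755/0.2794 = 2702.219 rev/s
RPM = spin*60 = 2702.219*60 ≈ 162133 RPM

162133 RPM


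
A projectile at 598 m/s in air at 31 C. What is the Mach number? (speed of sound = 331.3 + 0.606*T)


a = 331.3 + 0.606*(31) = 350.086 m/s
M = v/a = 598/350.086 = 1.708

1.708


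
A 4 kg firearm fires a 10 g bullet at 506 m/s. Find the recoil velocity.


v_recoil = m_p * v_p / m_gun = 0.01 * 506 / 4 = 1.265 m/s

1.265 m/s


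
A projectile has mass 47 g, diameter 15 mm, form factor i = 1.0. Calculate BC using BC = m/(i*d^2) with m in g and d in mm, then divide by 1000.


BC = m/(i*d^2*1000) = 47/(1.0 * 15^2 * 1000) = 0.0002089

0.0002089


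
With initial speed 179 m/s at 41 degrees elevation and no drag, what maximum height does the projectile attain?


H = (v0*sin(theta))^2 / (2g) = (179*sin(41°))^2 / (2*9.81) = 702.9 m

702.9 m


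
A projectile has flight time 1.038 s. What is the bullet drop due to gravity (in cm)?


drop = 0.5*g*t^2 = 0.5*9.81*1.038^2 = 5.28486 m ≈ 528.5 cm

528.5 cm


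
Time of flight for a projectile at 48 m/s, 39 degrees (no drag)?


T = 2*v0*sin(theta)/g = 2*48*sin(39°)/9.81 = 6.158 s

6.158 s


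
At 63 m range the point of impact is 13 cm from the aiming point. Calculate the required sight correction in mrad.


1 mrad subtends 1 cm per 10 m of range, so adj = error_cm / (dist_m / 10) = 13 / (63/10) = 2.063 mrad

2.063 mrad


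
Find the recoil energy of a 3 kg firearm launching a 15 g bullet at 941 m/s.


v_r = m_p*v_p/m_gun = 0.015*941/3 = 4.705 m/s, E_r = 0.5*m_gun*v_r^2 = 0.5*3*4.705^2 = 33.21 J

33.21 J


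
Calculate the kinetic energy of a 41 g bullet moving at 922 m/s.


E = 0.5*m*v^2 = 0.5*0.041*922^2 = 17427 J

17427 J


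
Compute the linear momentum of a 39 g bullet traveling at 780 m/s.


p = m*v = 0.039*780 = 30.42 kg·m/s

30.42 kg·m/s


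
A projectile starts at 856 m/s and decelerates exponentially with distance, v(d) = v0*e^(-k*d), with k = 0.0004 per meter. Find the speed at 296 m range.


v = v0*exp(-k*d) = 856*exp(-0.0004*296) = 760.4 m/s

760.4 m/s


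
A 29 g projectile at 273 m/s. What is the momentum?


p = m*v = 0.029*273 = 7.917 kg·m/s

7.917 kg·m/s


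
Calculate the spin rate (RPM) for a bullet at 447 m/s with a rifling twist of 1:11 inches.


twist_m = 11*0.0254 = 0.2794 m
spin = v/twist = 447/0.2794 = 1599.857 rev/s
RPM = spin*60 = 1599.857*60 ≈ 95991 RPM

95991 RPM


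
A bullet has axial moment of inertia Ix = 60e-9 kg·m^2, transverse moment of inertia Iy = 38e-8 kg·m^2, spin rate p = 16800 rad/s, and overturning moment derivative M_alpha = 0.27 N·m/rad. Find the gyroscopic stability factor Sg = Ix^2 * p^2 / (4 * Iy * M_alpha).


Sg = Ix^2 * p^2 / (4 * Iy * M_alpha) = (60e-9)^2 * 16800^2 / (4 * 38e-8 * 0.27) = 2.476

2.476


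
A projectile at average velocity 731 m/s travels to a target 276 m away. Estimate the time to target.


t = d/v = 276/731 = 0.3776 s

0.3776 s


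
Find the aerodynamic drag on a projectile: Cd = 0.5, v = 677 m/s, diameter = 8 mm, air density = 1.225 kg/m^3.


A = pi*(d/2)^2 = pi*(8/2000)^2 = 5.02655e-05 m^2
Fd = 0.5*Cd*rho*A*v^2 = 0.5*0.5*1.225*5.02655e-05*677^2 = 7.055 N

7.055 N


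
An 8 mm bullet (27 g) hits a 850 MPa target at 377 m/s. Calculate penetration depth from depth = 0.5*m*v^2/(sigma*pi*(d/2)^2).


A = pi*(d/2)^2 = pi*(8/2)^2 = 50.2655 mm^2
E = 0.5*m*v^2 = 0.5*0.027*377^2 = 1918.74 J
depth = E/(sigma*A) = 1918.74 J / (850 MPa * 50.2655 mm^2) = 1918.74/(850 * 50.2655) m = 0.0449084 m ≈ 44.91 mm

44.91 mm


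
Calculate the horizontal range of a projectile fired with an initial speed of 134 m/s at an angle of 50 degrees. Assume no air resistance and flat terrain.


R = v0^2 * sin(2*theta) / g = 134^2 * sin(2*50°) / 9.81 = 1803 m

1803 m


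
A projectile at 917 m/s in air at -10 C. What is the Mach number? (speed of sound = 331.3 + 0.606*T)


a = 331.3 + 0.606*(-10) = 325.24 m/s
M = v/a = 917/325.24 = 2.819

2.819


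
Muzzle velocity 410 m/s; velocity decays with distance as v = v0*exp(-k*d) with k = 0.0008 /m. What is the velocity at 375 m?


v = v0*exp(-k*d) = 410*exp(-0.0008*375) = 303.7 m/s

303.7 m/s


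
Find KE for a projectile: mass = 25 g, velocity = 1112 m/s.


E = 0.5*m*v^2 = 0.5*0.025*1112^2 = 15457 J

15457 J


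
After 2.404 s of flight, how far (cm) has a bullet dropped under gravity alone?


drop = 0.5*g*t^2 = 0.5*9.81*2.404^2 = 28.3471 m ≈ 2835 cm

2835 cm


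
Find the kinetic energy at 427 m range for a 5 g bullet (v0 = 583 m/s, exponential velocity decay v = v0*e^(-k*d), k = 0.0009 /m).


v = v0*exp(-k*d) = 583*exp(-0.0009*427) = 396.981 m/s
E = 0.5*m*v^2 = 0.5*0.005*396.981^2 = 394 J

394 J


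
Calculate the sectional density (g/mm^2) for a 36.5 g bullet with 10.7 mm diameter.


SD = m/d^2 = 36.5/10.7^2 = 0.3188 g/mm^2

0.3188 g/mm^2


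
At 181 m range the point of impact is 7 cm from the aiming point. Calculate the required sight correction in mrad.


1 mrad subtends 1 cm per 10 m of range, so adj = error_cm / (dist_m / 10) = 7 / (181/10) = 0.3867 mrad

0.3867 mrad


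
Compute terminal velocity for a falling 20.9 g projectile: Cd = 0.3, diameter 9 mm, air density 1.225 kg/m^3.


A = pi*(d/2)^2 = pi*(9/2000)^2 = 6.36173e-05 m^2
vt = sqrt(2mg/(Cd*rho*A)) = sqrt(2*0.0209*9.81/(0.3 * 1.225 * 6.36173e-05)) = 132.4 m/s

132.4 m/s


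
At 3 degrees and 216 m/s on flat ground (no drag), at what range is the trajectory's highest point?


R = v0^2*sin(2*theta)/g = 216^2*sin(2*3°)/9.81 = 497.134 m
apex_dist = R/2 = 497.134/2 = 248.6 m

248.6 m


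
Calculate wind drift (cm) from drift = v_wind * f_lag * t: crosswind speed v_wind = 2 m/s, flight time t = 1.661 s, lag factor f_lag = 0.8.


drift = v_wind * lag * t = 2 * 0.8 * 1.661 = 2.6576 m ≈ 265.8 cm

265.8 cm


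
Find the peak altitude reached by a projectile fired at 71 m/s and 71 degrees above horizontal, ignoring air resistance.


H = (v0*sin(theta))^2 / (2g) = (71*sin(71°))^2 / (2*9.81) = 229.7 m

229.7 m


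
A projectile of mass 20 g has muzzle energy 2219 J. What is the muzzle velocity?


v = sqrt(2*E/m) = sqrt(2*2219/0.02) = 471.1 m/s

471.1 m/s


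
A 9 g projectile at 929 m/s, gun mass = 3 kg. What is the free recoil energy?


v_r = m_p*v_p/m_gun = 0.009*929/3 = 2.787 m/s, E_r = 0.5*m_gun*v_r^2 = 0.5*3*2.787^2 = 11.65 J

11.65 J


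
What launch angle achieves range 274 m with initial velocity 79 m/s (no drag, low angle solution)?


sin(2*theta) = R*g/v0^2 = 274*9.81/79^2 = 0.430691, theta = arcsin(0.430691)/2 = 12.76°

12.76 degrees


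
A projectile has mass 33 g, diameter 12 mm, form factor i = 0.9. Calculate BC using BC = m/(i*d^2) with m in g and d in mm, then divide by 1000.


BC = m/(i*d^2*1000) = 33/(0.9 * 12^2 * 1000) = 0.0002546

0.0002546


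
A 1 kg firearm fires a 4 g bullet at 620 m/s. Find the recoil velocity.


v_recoil = m_p * v_p / m_gun = 0.004 * 620 / 1 = 2.48 m/s

2.48 m/s


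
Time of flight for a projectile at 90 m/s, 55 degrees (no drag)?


T = 2*v0*sin(theta)/g = 2*90*sin(55°)/9.81 = 15.03 s

15.03 s


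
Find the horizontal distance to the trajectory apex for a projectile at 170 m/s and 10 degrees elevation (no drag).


R = v0^2*sin(2*theta)/g = 170^2*sin(2*10°)/9.81 = 1007.58 m
apex_dist = R/2 = 1007.58/2 = 503.8 m

503.8 m


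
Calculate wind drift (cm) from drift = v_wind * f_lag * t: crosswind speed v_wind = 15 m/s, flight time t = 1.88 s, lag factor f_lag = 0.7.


drift = v_wind * lag * t = 15 * 0.7 * 1.88 = 19.74 m ≈ 1974 cm

1974 cm


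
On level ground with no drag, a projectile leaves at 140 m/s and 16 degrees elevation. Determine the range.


R = v0^2 * sin(2*theta) / g = 140^2 * sin(2*16°) / 9.81 = 1059 m

1059 m


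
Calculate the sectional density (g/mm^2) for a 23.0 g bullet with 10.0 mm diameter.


SD = m/d^2 = 23.0/10.0^2 = 0.23 g/mm^2

0.23 g/mm^2


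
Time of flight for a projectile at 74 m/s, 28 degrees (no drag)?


T = 2*v0*sin(theta)/g = 2*74*sin(28°)/9.81 = 7.083 s

7.083 s


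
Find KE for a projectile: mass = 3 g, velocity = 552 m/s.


E = 0.5*m*v^2 = 0.5*0.003*552^2 = 457.1 J

457.1 J


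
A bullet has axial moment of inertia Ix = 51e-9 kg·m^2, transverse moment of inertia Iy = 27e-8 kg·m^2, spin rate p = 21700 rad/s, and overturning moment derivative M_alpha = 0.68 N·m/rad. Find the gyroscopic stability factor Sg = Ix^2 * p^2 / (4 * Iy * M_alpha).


Sg = Ix^2 * p^2 / (4 * Iy * M_alpha) = (51e-9)^2 * 21700^2 / (4 * 27e-8 * 0.68) = 1.668

1.668


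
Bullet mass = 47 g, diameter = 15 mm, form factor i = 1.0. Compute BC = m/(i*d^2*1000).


BC = m/(i*d^2*1000) = 47/(1.0 * 15^2 * 1000) = 0.0002089

0.0002089


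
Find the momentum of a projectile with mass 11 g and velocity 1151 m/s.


p = m*v = 0.011*1151 = 12.66 kg·m/s

12.66 kg·m/s


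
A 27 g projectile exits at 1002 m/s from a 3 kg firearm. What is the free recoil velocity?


v_recoil = m_p * v_p / m_gun = 0.027 * 1002 / 3 = 9.018 m/s

9.018 m/s


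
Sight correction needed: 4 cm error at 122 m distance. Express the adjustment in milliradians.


1 mrad subtends 1 cm per 10 m of range, so adj = error_cm / (dist_m / 10) = 4 / (122/10) = 0.3279 mrad

0.3279 mrad


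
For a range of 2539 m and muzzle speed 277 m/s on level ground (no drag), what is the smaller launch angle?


sin(2*theta) = R*g/v0^2 = 2539*9.81/277^2 = 0.324618, theta = arcsin(0.324618)/2 = 9.471°

9.471 degrees


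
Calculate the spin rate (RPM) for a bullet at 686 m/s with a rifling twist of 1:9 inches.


twist_m = 9*0.0254 = 0.2286 m
spin = v/twist = 686/0.2286 = 3000.875 rev/s
RPM = spin*60 = 3000.875*60 ≈ 180052 RPM

180052 RPM


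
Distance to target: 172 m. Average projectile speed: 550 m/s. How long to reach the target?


t = d/v = 172/550 = 0.3127 s

0.3127 s


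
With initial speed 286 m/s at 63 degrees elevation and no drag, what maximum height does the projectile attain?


H = (v0*sin(theta))^2 / (2g) = (286*sin(63°))^2 / (2*9.81) = 3310 m

3310 m


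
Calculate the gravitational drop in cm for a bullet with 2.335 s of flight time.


drop = 0.5*g*t^2 = 0.5*9.81*2.335^2 = 26.7432 m ≈ 2674 cm

2674 cm


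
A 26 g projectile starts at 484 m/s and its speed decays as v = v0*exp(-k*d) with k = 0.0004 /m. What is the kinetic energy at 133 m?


v = v0*exp(-k*d) = 484*exp(-0.0004*133) = 458.924 m/s
E = 0.5*m*v^2 = 0.5*0.026*458.924^2 = 2738 J

2738 J


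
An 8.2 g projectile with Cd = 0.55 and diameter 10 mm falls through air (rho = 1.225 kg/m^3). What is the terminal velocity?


A = pi*(d/2)^2 = pi*(10/2000)^2 = 7.85398e-05 m^2
vt = sqrt(2mg/(Cd*rho*A)) = sqrt(2*0.0082*9.81/(0.55 * 1.225 * 7.85398e-05)) = 55.14 m/s

55.14 m/s


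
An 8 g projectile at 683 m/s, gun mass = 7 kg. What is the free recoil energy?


v_r = m_p*v_p/m_gun = 0.008*683/7 = 0.780571 m/s, E_r = 0.5*m_gun*v_r^2 = 0.5*7*0.780571^2 = 2.133 J

2.133 J


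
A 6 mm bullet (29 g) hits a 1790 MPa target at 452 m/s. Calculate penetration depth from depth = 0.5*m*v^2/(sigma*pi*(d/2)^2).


A = pi*(d/2)^2 = pi*(6/2)^2 = 28.2743 mm^2
E = 0.5*m*v^2 = 0.5*0.029*452^2 = 2962.41 J
depth = E/(sigma*A) = 2962.41 J / (1790 MPa * 28.2743 mm^2) = 2962.41/(1790 * 28.2743) m = 0.0585328 m ≈ 58.53 mm

58.53 mm


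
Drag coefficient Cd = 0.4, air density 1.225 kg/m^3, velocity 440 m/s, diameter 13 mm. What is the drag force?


A = pi*(d/2)^2 = pi*(13/2000)^2 = 1.32732e-04 m^2
Fd = 0.5*Cd*rho*A*v^2 = 0.5*0.4*1.225*1.32732e-04*440^2 = 6.296 N

6.296 N


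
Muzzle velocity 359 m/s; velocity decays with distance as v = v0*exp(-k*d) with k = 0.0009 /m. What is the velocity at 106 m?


v = v0*exp(-k*d) = 359*exp(-0.0009*106) = 326.3 m/s

326.3 m/s


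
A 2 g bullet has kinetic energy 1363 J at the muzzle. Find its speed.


v = sqrt(2*E/m) = sqrt(2*1363/0.002) = 1167 m/s

1167 m/s


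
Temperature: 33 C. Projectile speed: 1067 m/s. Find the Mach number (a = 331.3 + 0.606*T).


a = 331.3 + 0.606*(33) = 351.298 m/s
M = v/a = 1067/351.298 = 3.037

3.037


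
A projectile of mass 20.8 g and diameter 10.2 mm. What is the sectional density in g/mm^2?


SD = m/d^2 = 20.8/10.2^2 = 0.1999 g/mm^2

0.1999 g/mm^2


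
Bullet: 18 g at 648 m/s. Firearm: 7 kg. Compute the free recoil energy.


v_r = m_p*v_p/m_gun = 0.018*648/7 = 1.66629 m/s, E_r = 0.5*m_gun*v_r^2 = 0.5*7*1.66629^2 = 9.718 J

9.718 J


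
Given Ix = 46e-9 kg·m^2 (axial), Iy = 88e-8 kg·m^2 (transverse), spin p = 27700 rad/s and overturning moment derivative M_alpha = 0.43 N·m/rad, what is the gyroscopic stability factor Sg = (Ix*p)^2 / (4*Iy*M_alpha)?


Sg = Ix^2 * p^2 / (4 * Iy * M_alpha) = (46e-9)^2 * 27700^2 / (4 * 88e-8 * 0.43) = 1.073

1.073


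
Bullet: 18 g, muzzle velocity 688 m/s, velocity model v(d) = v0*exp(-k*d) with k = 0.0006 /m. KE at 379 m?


v = v0*exp(-k*d) = 688*exp(-0.0006*379) = 548.062 m/s
E = 0.5*m*v^2 = 0.5*0.018*548.062^2 = 2703 J

2703 J


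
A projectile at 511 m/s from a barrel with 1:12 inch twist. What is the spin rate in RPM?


twist_m = 12*0.0254 = 0.3048 m
spin = v/twist = 511/0.3048 = 1676.509 rev/s
RPM = spin*60 = 1676.509*60 ≈ 100591 RPM

100591 RPM


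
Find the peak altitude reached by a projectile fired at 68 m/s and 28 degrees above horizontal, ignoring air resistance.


H = (v0*sin(theta))^2 / (2g) = (68*sin(28°))^2 / (2*9.81) = 51.94 m

51.94 m


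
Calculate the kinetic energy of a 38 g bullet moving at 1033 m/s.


E = 0.5*m*v^2 = 0.5*0.038*1033^2 = 20275 J

20275 J


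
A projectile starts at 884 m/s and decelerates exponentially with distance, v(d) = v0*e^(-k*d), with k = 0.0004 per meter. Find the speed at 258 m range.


v = v0*exp(-k*d) = 884*exp(-0.0004*258) = 797.3 m/s

797.3 m/s


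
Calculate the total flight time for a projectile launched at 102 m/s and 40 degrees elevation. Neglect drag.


T = 2*v0*sin(theta)/g = 2*102*sin(40°)/9.81 = 13.37 s

13.37 s


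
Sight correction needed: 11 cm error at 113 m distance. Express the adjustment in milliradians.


1 mrad subtends 1 cm per 10 m of range, so adj = error_cm / (dist_m / 10) = 11 / (113/10) = 0.9735 mrad

0.9735 mrad


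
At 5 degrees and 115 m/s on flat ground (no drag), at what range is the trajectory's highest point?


R = v0^2*sin(2*theta)/g = 115^2*sin(2*5°)/9.81 = 234.098 m
apex_dist = R/2 = 234.098/2 = 117 m

117 m


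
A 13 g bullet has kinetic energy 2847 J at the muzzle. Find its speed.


v = sqrt(2*E/m) = sqrt(2*2847/0.013) = 661.8 m/s

661.8 m/s


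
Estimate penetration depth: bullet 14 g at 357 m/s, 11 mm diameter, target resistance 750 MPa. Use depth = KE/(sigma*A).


A = pi*(d/2)^2 = pi*(11/2)^2 = 95.0332 mm^2
E = 0.5*m*v^2 = 0.5*0.014*357^2 = 892.143 J
depth = E/(sigma*A) = 892.143 J / (750 MPa * 95.0332 mm^2) = 892.143/(750 * 95.0332) m = 0.0125169 m ≈ 12.52 mm

12.52 mm


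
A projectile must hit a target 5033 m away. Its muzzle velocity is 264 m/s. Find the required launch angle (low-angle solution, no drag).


sin(2*theta) = R*g/v0^2 = 5033*9.81/264^2 = 0.708416, theta = arcsin(0.708416)/2 = 22.55°

22.55 degrees


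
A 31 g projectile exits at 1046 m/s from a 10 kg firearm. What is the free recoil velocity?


v_recoil = m_p * v_p / m_gun = 0.031 * 1046 / 10 = 3.243 m/s

3.243 m/s


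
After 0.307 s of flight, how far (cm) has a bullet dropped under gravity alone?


drop = 0.5*g*t^2 = 0.5*9.81*0.307^2 = 0.462291 m ≈ 46.23 cm

46.23 cm


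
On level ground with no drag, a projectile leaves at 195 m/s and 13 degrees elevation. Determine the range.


R = v0^2 * sin(2*theta) / g = 195^2 * sin(2*13°) / 9.81 = 1699 m

1699 m


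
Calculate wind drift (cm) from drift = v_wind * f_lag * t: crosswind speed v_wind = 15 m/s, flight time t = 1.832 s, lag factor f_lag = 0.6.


drift = v_wind * lag * t = 15 * 0.6 * 1.832 = 16.488 m ≈ 1649 cm

1649 cm


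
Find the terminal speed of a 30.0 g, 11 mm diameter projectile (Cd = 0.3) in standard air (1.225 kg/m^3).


A = pi*(d/2)^2 = pi*(11/2000)^2 = 9.50332e-05 m^2
vt = sqrt(2mg/(Cd*rho*A)) = sqrt(2*0.03*9.81/(0.3 * 1.225 * 9.50332e-05)) = 129.8 m/s

129.8 m/s


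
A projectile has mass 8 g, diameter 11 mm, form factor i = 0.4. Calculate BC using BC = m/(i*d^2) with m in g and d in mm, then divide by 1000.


BC = m/(i*d^2*1000) = 8/(0.4 * 11^2 * 1000) = 0.0001653

0.0001653


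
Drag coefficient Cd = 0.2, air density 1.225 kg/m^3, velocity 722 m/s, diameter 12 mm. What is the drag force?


A = pi*(d/2)^2 = pi*(12/2000)^2 = 1.13097e-04 m^2
Fd = 0.5*Cd*rho*A*v^2 = 0.5*0.2*1.225*1.13097e-04*722^2 = 7.222 N

7.222 N


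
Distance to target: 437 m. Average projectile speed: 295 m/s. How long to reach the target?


t = d/v = 437/295 = 1.481 s

1.481 s


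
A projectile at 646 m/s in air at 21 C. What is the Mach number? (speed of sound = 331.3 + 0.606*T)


a = 331.3 + 0.606*(21) = 344.026 m/s
M = v/a = 646/344.026 = 1.878

1.878


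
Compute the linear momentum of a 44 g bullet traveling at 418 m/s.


p = m*v = 0.044*418 = 18.39 kg·m/s

18.39 kg·m/s


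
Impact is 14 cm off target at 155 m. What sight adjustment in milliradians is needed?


1 mrad subtends 1 cm per 10 m of range, so adj = error_cm / (dist_m / 10) = 14 / (155/10) = 0.9032 mrad

0.9032 mrad


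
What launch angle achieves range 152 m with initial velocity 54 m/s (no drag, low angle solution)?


sin(2*theta) = R*g/v0^2 = 152*9.81/54^2 = 0.511358, theta = arcsin(0.511358)/2 = 15.38°

15.38 degrees


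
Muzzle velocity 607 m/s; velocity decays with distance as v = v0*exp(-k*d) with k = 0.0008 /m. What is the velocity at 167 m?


v = v0*exp(-k*d) = 607*exp(-0.0008*167) = 531.1 m/s

531.1 m/s


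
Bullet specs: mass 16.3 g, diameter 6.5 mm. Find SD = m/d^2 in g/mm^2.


SD = m/d^2 = 16.3/6.5^2 = 0.3858 g/mm^2

0.3858 g/mm^2


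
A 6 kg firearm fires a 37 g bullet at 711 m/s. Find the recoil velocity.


v_recoil = m_p * v_p / m_gun = 0.037 * 711 / 6 = 4.385 m/s

4.385 m/s


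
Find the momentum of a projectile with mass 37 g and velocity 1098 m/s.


p = m*v = 0.037*1098 = 40.63 kg·m/s

40.63 kg·m/s


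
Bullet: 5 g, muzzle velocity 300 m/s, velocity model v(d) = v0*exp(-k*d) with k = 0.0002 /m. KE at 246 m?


v = v0*exp(-k*d) = 300*exp(-0.0002*246) = 285.597 m/s
E = 0.5*m*v^2 = 0.5*0.005*285.597^2 = 203.9 J

203.9 J


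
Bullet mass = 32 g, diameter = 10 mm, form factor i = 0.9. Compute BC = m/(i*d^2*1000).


BC = m/(i*d^2*1000) = 32/(0.9 * 10^2 * 1000) = 0.0003556

0.0003556


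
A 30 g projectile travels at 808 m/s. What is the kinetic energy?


E = 0.5*m*v^2 = 0.5*0.03*808^2 = 9793 J

9793 J


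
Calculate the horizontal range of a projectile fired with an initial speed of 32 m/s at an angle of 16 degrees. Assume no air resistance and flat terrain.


R = v0^2 * sin(2*theta) / g = 32^2 * sin(2*16°) / 9.81 = 55.31 m

55.31 m


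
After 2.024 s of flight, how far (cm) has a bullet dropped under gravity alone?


drop = 0.5*g*t^2 = 0.5*9.81*2.024^2 = 20.0937 m ≈ 2009 cm

2009 cm


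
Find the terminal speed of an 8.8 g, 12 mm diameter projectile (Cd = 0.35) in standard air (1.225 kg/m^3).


A = pi*(d/2)^2 = pi*(12/2000)^2 = 1.13097e-04 m^2
vt = sqrt(2mg/(Cd*rho*A)) = sqrt(2*0.0088*9.81/(0.35 * 1.225 * 1.13097e-04)) = 59.67 m/s

59.67 m/s


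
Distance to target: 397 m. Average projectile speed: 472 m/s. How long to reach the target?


t = d/v = 397/472 = 0.8411 s

0.8411 s


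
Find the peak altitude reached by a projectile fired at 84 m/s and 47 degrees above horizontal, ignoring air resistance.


H = (v0*sin(theta))^2 / (2g) = (84*sin(47°))^2 / (2*9.81) = 192.4 m

192.4 m


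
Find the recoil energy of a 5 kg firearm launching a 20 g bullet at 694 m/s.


v_r = m_p*v_p/m_gun = 0.02*694/5 = 2.776 m/s, E_r = 0.5*m_gun*v_r^2 = 0.5*5*2.776^2 = 19.27 J

19.27 J


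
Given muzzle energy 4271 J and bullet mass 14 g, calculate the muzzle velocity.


v = sqrt(2*E/m) = sqrt(2*4271/0.014) = 781.1 m/s

781.1 m/s


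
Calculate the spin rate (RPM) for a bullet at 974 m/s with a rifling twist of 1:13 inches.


twist_m = 13*0.0254 = 0.3302 m
spin = v/twist = 974/0.3302 = 2949.727 rev/s
RPM = spin*60 = 2949.727*60 ≈ 176984 RPM

176984 RPM


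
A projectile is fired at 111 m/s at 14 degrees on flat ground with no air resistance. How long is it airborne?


T = 2*v0*sin(theta)/g = 2*111*sin(14°)/9.81 = 5.475 s

5.475 s


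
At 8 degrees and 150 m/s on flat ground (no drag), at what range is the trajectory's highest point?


R = v0^2*sin(2*theta)/g = 150^2*sin(2*8°)/9.81 = 632.196 m
apex_dist = R/2 = 632.196/2 = 316.1 m

316.1 m


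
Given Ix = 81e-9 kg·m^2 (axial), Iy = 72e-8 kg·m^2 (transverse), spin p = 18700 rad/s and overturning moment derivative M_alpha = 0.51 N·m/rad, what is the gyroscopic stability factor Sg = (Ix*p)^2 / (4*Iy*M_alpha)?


Sg = Ix^2 * p^2 / (4 * Iy * M_alpha) = (81e-9)^2 * 18700^2 / (4 * 72e-8 * 0.51) = 1.562

1.562


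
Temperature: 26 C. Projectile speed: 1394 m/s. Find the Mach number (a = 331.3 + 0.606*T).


a = 331.3 + 0.606*(26) = 347.056 m/s
M = v/a = 1394/347.056 = 4.017

4.017


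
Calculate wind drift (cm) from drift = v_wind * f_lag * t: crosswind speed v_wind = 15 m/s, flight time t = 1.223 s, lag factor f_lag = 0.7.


drift = v_wind * lag * t = 15 * 0.7 * 1.223 = 12.8415 m ≈ 1284 cm

1284 cm


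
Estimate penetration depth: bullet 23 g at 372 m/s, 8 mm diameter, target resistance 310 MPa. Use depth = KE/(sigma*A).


A = pi*(d/2)^2 = pi*(8/2)^2 = 50.2655 mm^2
E = 0.5*m*v^2 = 0.5*0.023*372^2 = 1591.42 J
depth = E/(sigma*A) = 1591.42 J / (310 MPa * 50.2655 mm^2) = 1591.42/(310 * 50.2655) m = 0.10213 m ≈ 102.1 mm

102.1 mm


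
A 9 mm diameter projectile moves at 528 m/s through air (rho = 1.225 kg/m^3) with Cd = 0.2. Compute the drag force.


A = pi*(d/2)^2 = pi*(9/2000)^2 = 6.36173e-05 m^2
Fd = 0.5*Cd*rho*A*v^2 = 0.5*0.2*1.225*6.36173e-05*528^2 = 2.173 N

2.173 N


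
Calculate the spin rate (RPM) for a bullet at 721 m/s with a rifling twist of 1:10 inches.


twist_m = 10*0.0254 = 0.254 m
spin = v/twist = 721/0.254 = 2838.583 rev/s
RPM = spin*60 = 2838.583*60 ≈ 170315 RPM

170315 RPM


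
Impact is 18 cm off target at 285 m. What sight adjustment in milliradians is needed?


1 mrad subtends 1 cm per 10 m of range, so adj = error_cm / (dist_m / 10) = 18 / (285/10) = 0.6316 mrad

0.6316 mrad


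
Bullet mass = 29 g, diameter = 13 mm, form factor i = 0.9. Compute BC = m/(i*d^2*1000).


BC = m/(i*d^2*1000) = 29/(0.9 * 13^2 * 1000) = 0.0001907

0.0001907


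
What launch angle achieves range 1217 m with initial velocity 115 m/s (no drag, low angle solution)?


sin(2*theta) = R*g/v0^2 = 1217*9.81/115^2 = 0.902743, theta = arcsin(0.902743)/2 = 32.26°

32.26 degrees


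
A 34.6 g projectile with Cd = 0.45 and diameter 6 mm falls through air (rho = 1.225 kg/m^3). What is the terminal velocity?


A = pi*(d/2)^2 = pi*(6/2000)^2 = 2.82743e-05 m^2
vt = sqrt(2mg/(Cd*rho*A)) = sqrt(2*0.0346*9.81/(0.45 * 1.225 * 2.82743e-05)) = 208.7 m/s

208.7 m/s


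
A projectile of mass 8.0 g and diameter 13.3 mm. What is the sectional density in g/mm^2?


SD = m/d^2 = 8.0/13.3^2 = 0.04523 g/mm^2

0.04523 g/mm^2


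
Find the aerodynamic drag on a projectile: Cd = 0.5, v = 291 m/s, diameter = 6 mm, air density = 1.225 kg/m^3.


A = pi*(d/2)^2 = pi*(6/2000)^2 = 2.82743e-05 m^2
Fd = 0.5*Cd*rho*A*v^2 = 0.5*0.5*1.225*2.82743e-05*291^2 = 0.7333 N

0.7333 N


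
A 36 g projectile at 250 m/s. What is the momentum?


p = m*v = 0.036*250 = 9 kg·m/s

9 kg·m/s


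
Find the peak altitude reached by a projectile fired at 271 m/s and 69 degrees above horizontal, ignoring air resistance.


H = (v0*sin(theta))^2 / (2g) = (271*sin(69°))^2 / (2*9.81) = 3262 m

3262 m


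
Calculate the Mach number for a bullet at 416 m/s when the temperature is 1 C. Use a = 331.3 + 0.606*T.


a = 331.3 + 0.606*(1) = 331.906 m/s
M = v/a = 416/331.906 = 1.253

1.253


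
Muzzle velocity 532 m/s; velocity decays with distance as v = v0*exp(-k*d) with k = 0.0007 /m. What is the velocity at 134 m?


v = v0*exp(-k*d) = 532*exp(-0.0007*134) = 484.4 m/s

484.4 m/s


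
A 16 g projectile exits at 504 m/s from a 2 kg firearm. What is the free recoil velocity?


v_recoil = m_p * v_p / m_gun = 0.016 * 504 / 2 = 4.032 m/s

4.032 m/s


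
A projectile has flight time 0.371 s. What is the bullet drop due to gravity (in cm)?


drop = 0.5*g*t^2 = 0.5*9.81*0.371^2 = 0.675129 m ≈ 67.51 cm

67.51 cm


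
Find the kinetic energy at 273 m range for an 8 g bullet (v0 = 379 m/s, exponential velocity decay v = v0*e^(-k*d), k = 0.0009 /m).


v = v0*exp(-k*d) = 379*exp(-0.0009*273) = 296.437 m/s
E = 0.5*m*v^2 = 0.5*0.008*296.437^2 = 351.5 J

351.5 J


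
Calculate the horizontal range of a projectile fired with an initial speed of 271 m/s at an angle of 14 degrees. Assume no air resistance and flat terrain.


R = v0^2 * sin(2*theta) / g = 271^2 * sin(2*14°) / 9.81 = 3515 m

3515 m


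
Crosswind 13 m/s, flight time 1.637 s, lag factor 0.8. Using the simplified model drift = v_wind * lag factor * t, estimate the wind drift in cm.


drift = v_wind * lag * t = 13 * 0.8 * 1.637 = 17.0248 m ≈ 1702 cm

1702 cm


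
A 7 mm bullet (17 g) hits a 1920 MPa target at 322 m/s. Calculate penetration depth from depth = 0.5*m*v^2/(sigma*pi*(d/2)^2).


A = pi*(d/2)^2 = pi*(7/2)^2 = 38.4845 mm^2
E = 0.5*m*v^2 = 0.5*0.017*322^2 = 881.314 J
depth = E/(sigma*A) = 881.314 J / (1920 MPa * 38.4845 mm^2) = 881.314/(1920 * 38.4845) m = 0.0119273 m ≈ 11.93 mm

11.93 mm


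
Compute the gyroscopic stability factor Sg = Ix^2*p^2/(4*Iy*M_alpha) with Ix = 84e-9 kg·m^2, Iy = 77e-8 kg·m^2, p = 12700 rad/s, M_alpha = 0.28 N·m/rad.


Sg = Ix^2 * p^2 / (4 * Iy * M_alpha) = (84e-9)^2 * 12700^2 / (4 * 77e-8 * 0.28) = 1.32

1.32


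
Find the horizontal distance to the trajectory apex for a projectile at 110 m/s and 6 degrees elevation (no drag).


R = v0^2*sin(2*theta)/g = 110^2*sin(2*6°)/9.81 = 256.446 m
apex_dist = R/2 = 256.446/2 = 128.2 m

128.2 m


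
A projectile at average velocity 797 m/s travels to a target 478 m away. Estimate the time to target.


t = d/v = 478/797 = 0.5997 s

0.5997 s


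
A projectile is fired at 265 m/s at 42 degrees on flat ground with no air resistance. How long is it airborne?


T = 2*v0*sin(theta)/g = 2*265*sin(42°)/9.81 = 36.15 s

36.15 s


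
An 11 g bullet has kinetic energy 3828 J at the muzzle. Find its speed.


v = sqrt(2*E/m) = sqrt(2*3828/0.011) = 834.3 m/s

834.3 m/s


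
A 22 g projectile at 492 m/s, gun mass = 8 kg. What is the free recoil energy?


v_r = m_p*v_p/m_gun = 0.022*492/8 = 1.353 m/s, E_r = 0.5*m_gun*v_r^2 = 0.5*8*1.353^2 = 7.322 J

7.322 J


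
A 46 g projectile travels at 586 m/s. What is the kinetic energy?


E = 0.5*m*v^2 = 0.5*0.046*586^2 = 7898 J

7898 J


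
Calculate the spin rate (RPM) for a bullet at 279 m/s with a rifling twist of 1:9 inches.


twist_m = 9*0.0254 = 0.2286 m
spin = v/twist = 279/0.2286 = 1220.472 rev/s
RPM = spin*60 = 1220.472*60 ≈ 73228 RPM

73228 RPM


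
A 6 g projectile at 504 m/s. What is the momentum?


p = m*v = 0.006*504 = 3.024 kg·m/s

3.024 kg·m/s


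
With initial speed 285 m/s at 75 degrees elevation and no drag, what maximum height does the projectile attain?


H = (v0*sin(theta))^2 / (2g) = (285*sin(75°))^2 / (2*9.81) = 3863 m

3863 m


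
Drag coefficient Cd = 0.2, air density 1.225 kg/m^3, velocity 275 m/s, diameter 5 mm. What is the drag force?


A = pi*(d/2)^2 = pi*(5/2000)^2 = 1.96350e-05 m^2
Fd = 0.5*Cd*rho*A*v^2 = 0.5*0.2*1.225*1.96350e-05*275^2 = 0.1819 N

0.1819 N


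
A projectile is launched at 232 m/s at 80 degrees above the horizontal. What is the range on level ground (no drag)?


R = v0^2 * sin(2*theta) / g = 232^2 * sin(2*80°) / 9.81 = 1877 m

1877 m


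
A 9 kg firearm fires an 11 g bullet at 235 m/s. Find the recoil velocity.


v_recoil = m_p * v_p / m_gun = 0.011 * 235 / 9 = 0.2872 m/s

0.2872 m/s


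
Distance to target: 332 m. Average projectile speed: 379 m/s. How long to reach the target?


t = d/v = 332/379 = 0.876 s

0.876 s


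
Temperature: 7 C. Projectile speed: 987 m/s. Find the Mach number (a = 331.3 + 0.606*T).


a = 331.3 + 0.606*(7) = 335.542 m/s
M = v/a = 987/335.542 = 2.942

2.942


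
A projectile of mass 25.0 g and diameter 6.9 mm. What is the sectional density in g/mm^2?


SD = m/d^2 = 25.0/6.9^2 = 0.5251 g/mm^2

0.5251 g/mm^2


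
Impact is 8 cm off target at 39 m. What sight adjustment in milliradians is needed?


1 mrad subtends 1 cm per 10 m of range, so adj = error_cm / (dist_m / 10) = 8 / (39/10) = 2.051 mrad

2.051 mrad


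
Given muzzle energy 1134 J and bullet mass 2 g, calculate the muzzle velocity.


v = sqrt(2*E/m) = sqrt(2*1134/0.002) = 1065 m/s

1065 m/s


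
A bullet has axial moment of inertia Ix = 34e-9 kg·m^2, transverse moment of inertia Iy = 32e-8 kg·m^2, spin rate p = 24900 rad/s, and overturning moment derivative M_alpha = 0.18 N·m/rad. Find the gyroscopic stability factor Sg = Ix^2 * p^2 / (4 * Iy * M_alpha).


Sg = Ix^2 * p^2 / (4 * Iy * M_alpha) = (34e-9)^2 * 24900^2 / (4 * 32e-8 * 0.18) = 3.111

3.111


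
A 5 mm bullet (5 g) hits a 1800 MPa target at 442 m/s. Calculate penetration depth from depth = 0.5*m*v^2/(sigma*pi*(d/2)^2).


A = pi*(d/2)^2 = pi*(5/2)^2 = 19.635 mm^2
E = 0.5*m*v^2 = 0.5*0.005*442^2 = 488.41 J
depth = E/(sigma*A) = 488.41 J / (1800 MPa * 19.635 mm^2) = 488.41/(1800 * 19.635) m = 0.0138192 m ≈ 13.82 mm

13.82 mm


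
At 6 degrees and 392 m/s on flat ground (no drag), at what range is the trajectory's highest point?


R = v0^2*sin(2*theta)/g = 392^2*sin(2*6°)/9.81 = 3256.73 m
apex_dist = R/2 = 3256.73/2 = 1628 m

1628 m


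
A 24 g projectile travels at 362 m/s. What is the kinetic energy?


E = 0.5*m*v^2 = 0.5*0.024*362^2 = 1573 J

1573 J


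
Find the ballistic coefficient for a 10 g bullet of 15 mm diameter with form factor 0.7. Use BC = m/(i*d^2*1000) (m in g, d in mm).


BC = m/(i*d^2*1000) = 10/(0.7 * 15^2 * 1000) = 6.349e-05

6.349e-05


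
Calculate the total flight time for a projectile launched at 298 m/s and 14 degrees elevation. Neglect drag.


T = 2*v0*sin(theta)/g = 2*298*sin(14°)/9.81 = 14.7 s

14.7 s


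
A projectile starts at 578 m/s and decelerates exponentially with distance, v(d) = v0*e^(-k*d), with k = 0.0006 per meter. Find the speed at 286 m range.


v = v0*exp(-k*d) = 578*exp(-0.0006*286) = 486.9 m/s

486.9 m/s


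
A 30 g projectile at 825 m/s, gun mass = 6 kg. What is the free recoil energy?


v_r = m_p*v_p/m_gun = 0.03*825/6 = 4.125 m/s, E_r = 0.5*m_gun*v_r^2 = 0.5*6*4.125^2 = 51.05 J

51.05 J


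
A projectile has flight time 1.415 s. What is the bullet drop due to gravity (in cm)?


drop = 0.5*g*t^2 = 0.5*9.81*1.415^2 = 9.82091 m ≈ 982.1 cm

982.1 cm


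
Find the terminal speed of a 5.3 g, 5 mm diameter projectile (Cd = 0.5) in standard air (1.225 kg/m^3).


A = pi*(d/2)^2 = pi*(5/2000)^2 = 1.96350e-05 m^2
vt = sqrt(2mg/(Cd*rho*A)) = sqrt(2*0.0053*9.81/(0.5 * 1.225 * 1.96350e-05)) = 92.99 m/s

92.99 m/s


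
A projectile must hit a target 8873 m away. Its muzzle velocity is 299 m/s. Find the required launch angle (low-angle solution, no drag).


sin(2*theta) = R*g/v0^2 = 8873*9.81/299^2 = 0.973637, theta = arcsin(0.973637)/2 = 38.41°

38.41 degrees


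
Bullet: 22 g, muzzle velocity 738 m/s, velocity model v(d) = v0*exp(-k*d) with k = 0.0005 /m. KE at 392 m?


v = v0*exp(-k*d) = 738*exp(-0.0005*392) = 606.645 m/s
E = 0.5*m*v^2 = 0.5*0.022*606.645^2 = 4048 J

4048 J


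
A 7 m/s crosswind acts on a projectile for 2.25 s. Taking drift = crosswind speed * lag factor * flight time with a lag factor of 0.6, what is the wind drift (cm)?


drift = v_wind * lag * t = 7 * 0.6 * 2.25 = 9.45 m ≈ 945 cm

945 cm


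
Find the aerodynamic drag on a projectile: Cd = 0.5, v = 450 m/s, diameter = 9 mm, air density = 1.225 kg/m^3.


A = pi*(d/2)^2 = pi*(9/2000)^2 = 6.36173e-05 m^2
Fd = 0.5*Cd*rho*A*v^2 = 0.5*0.5*1.225*6.36173e-05*450^2 = 3.945 N

3.945 N


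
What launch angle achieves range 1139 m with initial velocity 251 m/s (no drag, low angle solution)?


sin(2*theta) = R*g/v0^2 = 1139*9.81/251^2 = 0.177356, theta = arcsin(0.177356)/2 = 5.108°

5.108 degrees


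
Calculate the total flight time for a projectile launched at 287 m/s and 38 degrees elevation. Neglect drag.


T = 2*v0*sin(theta)/g = 2*287*sin(38°)/9.81 = 36.02 s

36.02 s


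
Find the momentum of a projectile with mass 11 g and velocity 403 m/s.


p = m*v = 0.011*403 = 4.433 kg·m/s

4.433 kg·m/s


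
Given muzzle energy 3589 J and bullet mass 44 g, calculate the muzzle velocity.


v = sqrt(2*E/m) = sqrt(2*3589/0.044) = 403.9 m/s

403.9 m/s


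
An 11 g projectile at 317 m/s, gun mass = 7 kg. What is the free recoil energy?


v_r = m_p*v_p/m_gun = 0.011*317/7 = 0.498143 m/s, E_r = 0.5*m_gun*v_r^2 = 0.5*7*0.498143^2 = 0.8685 J

0.8685 J


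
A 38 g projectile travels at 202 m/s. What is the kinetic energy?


E = 0.5*m*v^2 = 0.5*0.038*202^2 = 775.3 J

775.3 J


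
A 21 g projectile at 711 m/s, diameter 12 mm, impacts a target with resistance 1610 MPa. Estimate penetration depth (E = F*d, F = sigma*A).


A = pi*(d/2)^2 = pi*(12/2)^2 = 113.097 mm^2
E = 0.5*m*v^2 = 0.5*0.021*711^2 = 5307.97 J
depth = E/(sigma*A) = 5307.97 J / (1610 MPa * 113.097 mm^2) = 5307.97/(1610 * 113.097) m = 0.0291508 m ≈ 29.15 mm

29.15 mm


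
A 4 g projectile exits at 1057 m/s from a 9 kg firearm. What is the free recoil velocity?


v_recoil = m_p * v_p / m_gun = 0.004 * 1057 / 9 = 0.4698 m/s

0.4698 m/s


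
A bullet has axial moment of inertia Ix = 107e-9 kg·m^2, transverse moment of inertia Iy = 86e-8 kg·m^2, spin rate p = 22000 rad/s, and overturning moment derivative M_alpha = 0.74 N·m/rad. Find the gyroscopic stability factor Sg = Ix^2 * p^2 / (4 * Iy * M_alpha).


Sg = Ix^2 * p^2 / (4 * Iy * M_alpha) = (107e-9)^2 * 22000^2 / (4 * 86e-8 * 0.74) = 2.177

2.177


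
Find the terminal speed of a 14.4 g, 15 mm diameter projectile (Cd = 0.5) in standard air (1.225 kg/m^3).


A = pi*(d/2)^2 = pi*(15/2000)^2 = 1.76715e-04 m^2
vt = sqrt(2mg/(Cd*rho*A)) = sqrt(2*0.0144*9.81/(0.5 * 1.225 * 1.76715e-04)) = 51.09 m/s

51.09 m/s


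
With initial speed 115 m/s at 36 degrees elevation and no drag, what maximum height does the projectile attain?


H = (v0*sin(theta))^2 / (2g) = (115*sin(36°))^2 / (2*9.81) = 232.9 m

232.9 m


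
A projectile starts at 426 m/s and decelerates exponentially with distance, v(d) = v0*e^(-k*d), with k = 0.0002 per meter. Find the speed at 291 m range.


v = v0*exp(-k*d) = 426*exp(-0.0002*291) = 401.9 m/s

401.9 m/s


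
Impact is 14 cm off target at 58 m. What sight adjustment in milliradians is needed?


1 mrad subtends 1 cm per 10 m of range, so adj = error_cm / (dist_m / 10) = 14 / (58/10) = 2.414 mrad

2.414 mrad


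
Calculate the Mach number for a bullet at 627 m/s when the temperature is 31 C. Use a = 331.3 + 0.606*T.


a = 331.3 + 0.606*(31) = 350.086 m/s
M = v/a = 627/350.086 = 1.791

1.791


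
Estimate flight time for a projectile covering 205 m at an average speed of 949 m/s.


t = d/v = 205/949 = 0.216 s

0.216 s


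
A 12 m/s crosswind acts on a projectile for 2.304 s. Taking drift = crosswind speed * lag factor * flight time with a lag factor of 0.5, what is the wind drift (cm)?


drift = v_wind * lag * t = 12 * 0.5 * 2.304 = 13.824 m ≈ 1382 cm

1382 cm


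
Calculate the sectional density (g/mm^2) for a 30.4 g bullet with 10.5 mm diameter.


SD = m/d^2 = 30.4/10.5^2 = 0.2757 g/mm^2

0.2757 g/mm^2
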